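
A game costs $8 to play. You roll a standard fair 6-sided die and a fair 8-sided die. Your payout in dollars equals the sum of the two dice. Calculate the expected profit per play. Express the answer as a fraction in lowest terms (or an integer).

Distribution of the sum of the two dice: 2 w.p. 1/48, 3 w.p. 1/24, 4 w.p. 1/16, 5 w.p. 1/12, 6 w.p. 5/48, 7 w.p. 1/8, …
E[payout] = (1/48)·2 + (1/24)·3 + (1/16)·4 + (1/12)·5 + (5/48)·6 + (1/8)·7 + (1/8)·8 + (1/8)·9 + (5/48)·10 + (1/12)·11 + (1/16)·12 + (1/24)·13 + (1/48)·14 = 8
Expected profit = 8 − 8 = 0

$0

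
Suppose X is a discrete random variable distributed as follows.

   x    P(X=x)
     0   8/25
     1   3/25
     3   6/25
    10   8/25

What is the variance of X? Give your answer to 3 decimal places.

E[X] = (8/25)·0 + (3/25)·1 + (6/25)·3 + (8/25)·10 = 101/25
E[X²] = (8/25)·0 + (3/25)·1 + (6/25)·9 + (8/25)·100 = 857/25
Var(X) = 857/25 − (101/25)² = 11224/625 ≈ 17.958

17.958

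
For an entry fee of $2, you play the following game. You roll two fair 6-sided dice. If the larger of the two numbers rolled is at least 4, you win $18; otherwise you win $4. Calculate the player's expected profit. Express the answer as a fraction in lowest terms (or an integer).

25/2 dollars

E[payout] = (1/4)·4 + (3/4)·18 = 29/2
Expected profit = 29/2 − 2 = 25/2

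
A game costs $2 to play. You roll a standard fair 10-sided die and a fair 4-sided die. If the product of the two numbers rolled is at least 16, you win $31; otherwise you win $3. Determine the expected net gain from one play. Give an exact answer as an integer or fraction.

E[payout] = (5/8)·3 + (3/8)·31 = 27/2
Expected profit = 27/2 − 2 = 23/2

23/2 dollars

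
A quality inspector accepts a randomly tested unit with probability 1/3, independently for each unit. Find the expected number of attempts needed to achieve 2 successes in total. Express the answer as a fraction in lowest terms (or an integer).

6

By linearity (sum of 2 independent geometric waits), E[trials] = 2/p = 2/(1/3) = 6.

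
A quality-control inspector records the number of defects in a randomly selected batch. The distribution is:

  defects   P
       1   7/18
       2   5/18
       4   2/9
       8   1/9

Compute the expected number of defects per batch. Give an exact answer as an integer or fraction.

49/18

E[X] = (7/18)·1 + (5/18)·2 + (2/9)·4 + (1/9)·8
     = 49/18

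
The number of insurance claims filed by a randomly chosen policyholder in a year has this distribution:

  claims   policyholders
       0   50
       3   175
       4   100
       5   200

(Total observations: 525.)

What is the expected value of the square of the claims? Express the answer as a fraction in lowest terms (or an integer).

Total = 525, so P(claims=0) = 50/525, etc.
E[X²] = (2/21)·0 + (1/3)·9 + (4/21)·16 + (8/21)·25
     = 109/7

109/7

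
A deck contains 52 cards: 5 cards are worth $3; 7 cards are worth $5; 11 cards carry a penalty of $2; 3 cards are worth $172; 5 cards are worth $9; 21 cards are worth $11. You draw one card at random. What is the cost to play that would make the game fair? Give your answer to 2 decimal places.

$15.77

E[payout] = (5/52)·3 + (7/52)·5 + (11/52)·(-2) + (3/52)·172 + (5/52)·9 + (21/52)·11 = 205/13
Fair fee = E[payout] = 205/13 ≈ $15.77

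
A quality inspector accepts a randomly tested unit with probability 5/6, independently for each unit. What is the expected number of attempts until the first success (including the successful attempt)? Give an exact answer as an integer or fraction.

For a geometric distribution, E[trials] = 1/p = 1/(5/6) = 6/5.

6/5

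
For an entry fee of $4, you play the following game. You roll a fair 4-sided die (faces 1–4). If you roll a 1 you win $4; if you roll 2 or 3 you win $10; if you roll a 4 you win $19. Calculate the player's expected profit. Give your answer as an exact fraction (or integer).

27/4 dollars

E[payout] = (1/4)·4 + (1/2)·10 + (1/4)·19 = 43/4
Expected profit = 43/4 − 4 = 27/4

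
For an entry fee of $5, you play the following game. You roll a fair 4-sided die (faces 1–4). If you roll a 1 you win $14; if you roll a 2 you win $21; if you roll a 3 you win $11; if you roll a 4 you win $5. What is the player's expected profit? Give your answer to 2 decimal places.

E[payout] = (1/4)·5 + (1/4)·11 + (1/4)·14 + (1/4)·21 = 51/4
Expected profit = 51/4 − 5 = 31/4 ≈ $7.75

$7.75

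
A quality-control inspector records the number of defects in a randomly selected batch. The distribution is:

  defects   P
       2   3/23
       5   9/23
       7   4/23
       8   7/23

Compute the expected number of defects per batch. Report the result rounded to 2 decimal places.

E[X] = (3/23)·2 + (9/23)·5 + (4/23)·7 + (7/23)·8
     = 135/23 ≈ 5.87

5.87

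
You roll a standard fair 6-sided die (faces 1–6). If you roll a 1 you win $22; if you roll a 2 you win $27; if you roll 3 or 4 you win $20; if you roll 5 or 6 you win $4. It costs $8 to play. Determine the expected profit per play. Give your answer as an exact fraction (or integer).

49/6 dollars

E[payout] = (1/3)·4 + (1/3)·20 + (1/6)·22 + (1/6)·27 = 97/6
Expected profit = 97/6 − 8 = 49/6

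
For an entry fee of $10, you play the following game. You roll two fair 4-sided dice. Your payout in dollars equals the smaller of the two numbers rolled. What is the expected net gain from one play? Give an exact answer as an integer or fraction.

Distribution of the smaller of the two numbers rolled: 1 w.p. 7/16, 2 w.p. 5/16, 3 w.p. 3/16, 4 w.p. 1/16
E[payout] = (7/16)·1 + (5/16)·2 + (3/16)·3 + (1/16)·4 = 15/8
Expected profit = 15/8 − 10 = -65/8

-65/8 dollars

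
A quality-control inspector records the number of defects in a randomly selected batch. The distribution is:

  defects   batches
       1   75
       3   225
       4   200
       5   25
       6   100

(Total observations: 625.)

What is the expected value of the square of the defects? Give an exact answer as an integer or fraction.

Total = 625, so P(defects=1) = 75/625, etc.
E[X²] = (3/25)·1 + (9/25)·9 + (8/25)·16 + (1/25)·25 + (4/25)·36
     = 381/25

381/25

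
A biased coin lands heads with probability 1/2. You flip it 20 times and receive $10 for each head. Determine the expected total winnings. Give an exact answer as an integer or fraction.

E[#heads] = 20·1/2 = 10 (linearity over flips).
E[winnings] = 10·10 = 100.

$100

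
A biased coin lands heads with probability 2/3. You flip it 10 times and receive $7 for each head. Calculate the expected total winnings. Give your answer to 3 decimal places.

E[#heads] = 10·2/3 = 20/3 (linearity over flips).
E[winnings] = 7·20/3 = 140/3.
≈ 46.667

$46.667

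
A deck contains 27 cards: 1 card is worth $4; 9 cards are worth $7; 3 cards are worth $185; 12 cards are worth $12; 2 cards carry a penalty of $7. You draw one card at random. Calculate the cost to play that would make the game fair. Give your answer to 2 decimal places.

E[payout] = (1/27)·4 + (9/27)·7 + (3/27)·185 + (12/27)·12 + (2/27)·(-7) = 752/27
Fair fee = E[payout] = 752/27 ≈ $27.85

$27.85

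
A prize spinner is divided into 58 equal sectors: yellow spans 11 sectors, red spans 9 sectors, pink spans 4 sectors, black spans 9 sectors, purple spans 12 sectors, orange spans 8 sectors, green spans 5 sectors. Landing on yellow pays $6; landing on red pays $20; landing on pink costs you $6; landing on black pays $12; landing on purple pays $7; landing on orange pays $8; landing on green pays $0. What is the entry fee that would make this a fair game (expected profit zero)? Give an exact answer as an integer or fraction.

E[payout] = (11/58)·6 + (9/58)·20 + (4/58)·(-6) + (9/58)·12 + (12/58)·7 + (8/58)·8 + (5/58)·0 = 239/29
Fair fee = E[payout] = 239/29

239/29 dollars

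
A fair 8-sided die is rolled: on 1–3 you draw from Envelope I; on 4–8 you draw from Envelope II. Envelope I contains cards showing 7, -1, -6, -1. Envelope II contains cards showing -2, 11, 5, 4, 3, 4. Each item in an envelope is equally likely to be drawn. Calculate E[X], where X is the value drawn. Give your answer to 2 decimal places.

2.51

E[X | Envelope I] = (7 − 1 − 6 − 1)/4 = -1/4
E[X | Envelope II] = (-2 + 11 + 5 + 4 + 3 + 4)/6 = 25/6
E[X] = (3/8)·(-1/4) + (5/8)·25/6 = 241/96 ≈ 2.51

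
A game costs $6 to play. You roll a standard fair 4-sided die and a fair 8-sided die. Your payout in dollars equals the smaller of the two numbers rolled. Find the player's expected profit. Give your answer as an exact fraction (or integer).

-61/16 dollars

Distribution of the smaller of the two numbers rolled: 1 w.p. 11/32, 2 w.p. 9/32, 3 w.p. 7/32, 4 w.p. 5/32
E[payout] = (11/32)·1 + (9/32)·2 + (7/32)·3 + (5/32)·4 = 35/16
Expected profit = 35/16 − 6 = -61/16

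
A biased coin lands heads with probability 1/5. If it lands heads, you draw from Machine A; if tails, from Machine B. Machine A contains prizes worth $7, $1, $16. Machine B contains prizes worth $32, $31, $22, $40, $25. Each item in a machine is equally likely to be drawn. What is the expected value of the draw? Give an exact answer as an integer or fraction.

E[X | Machine A] = (7 + 1 + 16)/3 = 8
E[X | Machine B] = (32 + 31 + 22 + 40 + 25)/5 = 30
E[X] = (1/5)·8 + (4/5)·30 = 128/5

128/5 dollars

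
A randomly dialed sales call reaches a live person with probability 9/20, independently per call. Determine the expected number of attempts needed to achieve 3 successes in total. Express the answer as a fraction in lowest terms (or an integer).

By linearity (sum of 3 independent geometric waits), E[trials] = 3/p = 3/(9/20) = 20/3.

20/3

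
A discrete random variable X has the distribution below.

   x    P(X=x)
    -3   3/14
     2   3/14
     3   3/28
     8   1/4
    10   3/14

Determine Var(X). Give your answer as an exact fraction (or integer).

E[X] = (3/14)·(-3) + (3/14)·2 + (3/28)·3 + (1/4)·8 + (3/14)·10 = 17/4
E[X²] = (3/14)·9 + (3/14)·4 + (3/28)·9 + (1/4)·64 + (3/14)·100 = 1153/28
Var(X) = 1153/28 − (17/4)² = 2589/112

2589/112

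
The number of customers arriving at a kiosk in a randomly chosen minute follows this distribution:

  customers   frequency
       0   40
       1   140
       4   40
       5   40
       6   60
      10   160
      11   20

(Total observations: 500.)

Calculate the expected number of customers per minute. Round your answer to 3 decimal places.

5.360

Total = 500, so P(customers=0) = 40/500, etc.
E[X] = (2/25)·0 + (7/25)·1 + (2/25)·4 + (2/25)·5 + (3/25)·6 + (8/25)·10 + (1/25)·11
     = 134/25 ≈ 5.360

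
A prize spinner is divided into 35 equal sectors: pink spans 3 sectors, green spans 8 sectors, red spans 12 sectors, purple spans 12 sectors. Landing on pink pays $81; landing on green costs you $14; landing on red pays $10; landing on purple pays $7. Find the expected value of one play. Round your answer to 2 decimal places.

E[payout] = (3/35)·81 + (8/35)·(-14) + (12/35)·10 + (12/35)·7 = 67/7
≈ $9.57

$9.57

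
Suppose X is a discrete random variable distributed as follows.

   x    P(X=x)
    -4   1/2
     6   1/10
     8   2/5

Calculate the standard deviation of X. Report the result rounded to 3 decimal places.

E[X] = 9/5, E[X²] = 186/5
Var(X) = E[X²] − (E[X])² = 186/5 − 81/25 = 849/25
SD(X) = √(849/25) ≈ 5.828

5.828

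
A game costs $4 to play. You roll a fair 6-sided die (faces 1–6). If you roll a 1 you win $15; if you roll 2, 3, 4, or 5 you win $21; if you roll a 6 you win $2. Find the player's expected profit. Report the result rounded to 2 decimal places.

$12.83

E[payout] = (1/6)·2 + (1/6)·15 + (2/3)·21 = 101/6
Expected profit = 101/6 − 4 = 77/6 ≈ $12.83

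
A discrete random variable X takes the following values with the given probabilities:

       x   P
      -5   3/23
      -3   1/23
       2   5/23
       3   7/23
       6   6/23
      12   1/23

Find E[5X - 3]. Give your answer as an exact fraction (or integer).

236/23

E[5x-3] = (3/23)·(-28) + (1/23)·(-18) + (5/23)·7 + (7/23)·12 + (6/23)·27 + (1/23)·57
     = 236/23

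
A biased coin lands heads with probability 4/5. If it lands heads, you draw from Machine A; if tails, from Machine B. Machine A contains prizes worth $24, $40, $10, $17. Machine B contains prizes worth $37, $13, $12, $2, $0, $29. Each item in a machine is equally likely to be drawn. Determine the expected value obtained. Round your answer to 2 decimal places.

E[X | Machine A] = (24 + 40 + 10 + 17)/4 = 91/4
E[X | Machine B] = (37 + 13 + 12 + 2 + 0 + 29)/6 = 31/2
E[X] = (4/5)·91/4 + (1/5)·31/2 = 213/10 ≈ 21.30

$21.30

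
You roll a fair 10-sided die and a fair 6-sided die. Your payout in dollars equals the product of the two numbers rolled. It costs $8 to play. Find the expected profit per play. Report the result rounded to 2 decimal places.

Distribution of the product of the two numbers rolled: 1 w.p. 1/60, 2 w.p. 1/30, 3 w.p. 1/30, 4 w.p. 1/20, 5 w.p. 1/30, 6 w.p. 1/15, …
E[payout] = (1/60)·1 + (1/30)·2 + (1/30)·3 + (1/20)·4 + (1/30)·5 + (1/15)·6 + (1/60)·7 + (1/20)·8 + (1/30)·9 + (1/20)·10 + (1/15)·12 + (1/60)·14 + (1/30)·15 + (1/30)·16 + (1/20)·18 + (1/20)·20 + (1/60)·21 + (1/20)·24 + (1/60)·25 + (1/60)·27 + (1/60)·28 + (1/20)·30 + (1/60)·32 + (1/60)·35 + (1/30)·36 + (1/30)·40 + (1/60)·42 + (1/60)·45 + (1/60)·48 + (1/60)·50 + (1/60)·54 + (1/60)·60 = 77/4
Expected profit = 77/4 − 8 = 45/4 ≈ $11.25

$11.25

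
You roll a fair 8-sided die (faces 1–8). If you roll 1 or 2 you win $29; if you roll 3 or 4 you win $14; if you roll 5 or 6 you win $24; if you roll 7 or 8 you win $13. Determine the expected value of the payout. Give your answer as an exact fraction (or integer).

$20

E[payout] = (1/4)·13 + (1/4)·14 + (1/4)·24 + (1/4)·29 = 20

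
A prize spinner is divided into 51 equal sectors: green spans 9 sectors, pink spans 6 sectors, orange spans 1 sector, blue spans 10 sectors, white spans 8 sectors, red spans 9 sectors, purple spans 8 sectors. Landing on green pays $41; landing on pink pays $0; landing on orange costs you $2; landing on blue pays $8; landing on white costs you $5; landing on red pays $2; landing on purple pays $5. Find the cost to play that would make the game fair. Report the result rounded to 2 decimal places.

E[payout] = (9/51)·41 + (6/51)·0 + (1/51)·(-2) + (10/51)·8 + (8/51)·(-5) + (9/51)·2 + (8/51)·5 = 155/17
Fair fee = E[payout] = 155/17 ≈ $9.12

$9.12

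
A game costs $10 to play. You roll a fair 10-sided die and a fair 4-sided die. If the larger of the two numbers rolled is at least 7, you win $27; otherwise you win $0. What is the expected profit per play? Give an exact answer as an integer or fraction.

4/5 dollars

E[payout] = (3/5)·0 + (2/5)·27 = 54/5
Expected profit = 54/5 − 10 = 4/5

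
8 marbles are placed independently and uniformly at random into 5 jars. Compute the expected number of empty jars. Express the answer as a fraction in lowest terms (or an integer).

Let Xⱼ=1 if jar j is empty. P(Xⱼ=1) = ((5-1)/5)^8 = 65536/390625.
By linearity, E[#empty] = 5·65536/390625 = 65536/78125.

65536/78125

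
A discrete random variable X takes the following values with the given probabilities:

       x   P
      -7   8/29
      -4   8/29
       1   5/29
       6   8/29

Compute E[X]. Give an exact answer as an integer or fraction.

E[X] = (8/29)·(-7) + (8/29)·(-4) + (5/29)·1 + (8/29)·6
     = -35/29

-35/29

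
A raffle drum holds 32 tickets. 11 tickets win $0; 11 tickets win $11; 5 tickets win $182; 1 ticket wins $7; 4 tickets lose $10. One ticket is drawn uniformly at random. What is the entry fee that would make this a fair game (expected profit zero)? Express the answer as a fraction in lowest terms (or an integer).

E[payout] = (11/32)·0 + (11/32)·11 + (5/32)·182 + (1/32)·7 + (4/32)·(-10) = 499/16
Fair fee = E[payout] = 499/16

499/16 dollars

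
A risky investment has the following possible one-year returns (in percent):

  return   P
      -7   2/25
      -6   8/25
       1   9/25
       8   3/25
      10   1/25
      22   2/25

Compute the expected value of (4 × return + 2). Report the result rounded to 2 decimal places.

6.00

E[4x+2] = (2/25)·(-26) + (8/25)·(-22) + (9/25)·6 + (3/25)·34 + (1/25)·42 + (2/25)·90
     = 6 ≈ 6.00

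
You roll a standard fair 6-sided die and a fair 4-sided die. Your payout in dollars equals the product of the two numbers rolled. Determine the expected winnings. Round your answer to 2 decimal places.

$8.75

Distribution of the product of the two numbers rolled: 1 w.p. 1/24, 2 w.p. 1/12, 3 w.p. 1/12, 4 w.p. 1/8, 5 w.p. 1/24, 6 w.p. 1/8, …
E[payout] = (1/24)·1 + (1/12)·2 + (1/12)·3 + (1/8)·4 + (1/24)·5 + (1/8)·6 + (1/12)·8 + (1/24)·9 + (1/24)·10 + (1/8)·12 + (1/24)·15 + (1/24)·16 + (1/24)·18 + (1/24)·20 + (1/24)·24 = 35/4
≈ $8.75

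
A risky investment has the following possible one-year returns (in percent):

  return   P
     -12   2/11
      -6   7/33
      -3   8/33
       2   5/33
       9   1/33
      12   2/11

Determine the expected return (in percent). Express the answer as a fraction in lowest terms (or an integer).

E[X] = (2/11)·(-12) + (7/33)·(-6) + (8/33)·(-3) + (5/33)·2 + (1/33)·9 + (2/11)·12
     = -47/33

-47/33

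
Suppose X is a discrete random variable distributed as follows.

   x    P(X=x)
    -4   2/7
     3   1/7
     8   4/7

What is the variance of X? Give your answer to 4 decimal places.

27.5510

E[X] = (2/7)·(-4) + (1/7)·3 + (4/7)·8 = 27/7
E[X²] = (2/7)·16 + (1/7)·9 + (4/7)·64 = 297/7
Var(X) = 297/7 − (27/7)² = 1350/49 ≈ 27.5510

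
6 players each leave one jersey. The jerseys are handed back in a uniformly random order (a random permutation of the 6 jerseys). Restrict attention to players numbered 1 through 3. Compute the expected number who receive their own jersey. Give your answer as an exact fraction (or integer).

1/2

Let Xᵢ = 1 if person i gets their own jersey. For each i, P(Xᵢ=1) = 1/6.
By linearity of expectation, E[X₁+…+X_3] = 3·(1/6) = 1/2.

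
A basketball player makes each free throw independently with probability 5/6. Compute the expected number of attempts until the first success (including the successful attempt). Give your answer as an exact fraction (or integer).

For a geometric distribution, E[trials] = 1/p = 1/(5/6) = 6/5.

6/5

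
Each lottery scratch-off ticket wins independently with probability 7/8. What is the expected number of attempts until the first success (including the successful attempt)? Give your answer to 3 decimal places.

For a geometric distribution, E[trials] = 1/p = 1/(7/8) = 8/7.
≈ 1.143

1.143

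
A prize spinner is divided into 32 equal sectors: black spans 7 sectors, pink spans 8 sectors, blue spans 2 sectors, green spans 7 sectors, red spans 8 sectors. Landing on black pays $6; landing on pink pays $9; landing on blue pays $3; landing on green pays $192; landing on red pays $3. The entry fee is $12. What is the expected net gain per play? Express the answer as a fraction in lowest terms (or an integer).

E[payout] = (7/32)·6 + (8/32)·9 + (2/32)·3 + (7/32)·192 + (8/32)·3 = 93/2
Expected profit = 93/2 − 12 = 69/2

69/2 dollars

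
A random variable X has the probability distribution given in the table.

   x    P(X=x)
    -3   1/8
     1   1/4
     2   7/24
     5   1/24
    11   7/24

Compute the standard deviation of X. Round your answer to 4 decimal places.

4.8846

E[X] = 31/8, E[X²] = 311/8
Var(X) = E[X²] − (E[X])² = 311/8 − 961/64 = 1527/64
SD(X) = √(1527/64) ≈ 4.8846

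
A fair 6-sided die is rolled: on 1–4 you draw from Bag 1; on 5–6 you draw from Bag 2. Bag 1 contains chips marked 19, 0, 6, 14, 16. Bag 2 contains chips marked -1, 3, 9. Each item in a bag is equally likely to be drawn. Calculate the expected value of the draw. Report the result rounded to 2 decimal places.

8.56

E[X | Bag 1] = (19 + 0 + 6 + 14 + 16)/5 = 11
E[X | Bag 2] = (-1 + 3 + 9)/3 = 11/3
E[X] = (2/3)·11 + (1/3)·11/3 = 77/9 ≈ 8.56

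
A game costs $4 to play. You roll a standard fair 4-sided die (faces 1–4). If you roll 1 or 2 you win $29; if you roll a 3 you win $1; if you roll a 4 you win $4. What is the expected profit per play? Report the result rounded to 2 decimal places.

E[payout] = (1/4)·1 + (1/4)·4 + (1/2)·29 = 63/4
Expected profit = 63/4 − 4 = 47/4 ≈ $11.75

$11.75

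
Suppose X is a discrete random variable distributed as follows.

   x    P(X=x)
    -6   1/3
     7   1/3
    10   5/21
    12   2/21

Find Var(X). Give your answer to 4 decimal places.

50.9796

E[X] = (1/3)·(-6) + (1/3)·7 + (5/21)·10 + (2/21)·12 = 27/7
E[X²] = (1/3)·36 + (1/3)·49 + (5/21)·100 + (2/21)·144 = 461/7
Var(X) = 461/7 − (27/7)² = 2498/49 ≈ 50.9796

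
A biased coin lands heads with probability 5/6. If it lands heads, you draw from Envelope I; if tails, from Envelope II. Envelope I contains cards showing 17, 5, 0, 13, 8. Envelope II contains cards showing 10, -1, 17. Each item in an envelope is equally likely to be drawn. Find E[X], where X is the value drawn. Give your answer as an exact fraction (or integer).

155/18

E[X | Envelope I] = (17 + 5 + 0 + 13 + 8)/5 = 43/5
E[X | Envelope II] = (10 − 1 + 17)/3 = 26/3
E[X] = (5/6)·43/5 + (1/6)·26/3 = 155/18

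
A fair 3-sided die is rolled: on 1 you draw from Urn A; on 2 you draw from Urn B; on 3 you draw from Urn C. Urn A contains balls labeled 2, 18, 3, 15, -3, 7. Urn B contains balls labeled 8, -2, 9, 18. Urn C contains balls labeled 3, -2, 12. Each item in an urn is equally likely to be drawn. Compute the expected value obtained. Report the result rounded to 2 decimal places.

E[X | Urn A] = (2 + 18 + 3 + 15 − 3 + 7)/6 = 7
E[X | Urn B] = (8 − 2 + 9 + 18)/4 = 33/4
E[X | Urn C] = (3 − 2 + 12)/3 = 13/3
E[X] = (1/3)·7 + (1/3)·33/4 + (1/3)·13/3 = 235/36 ≈ 6.53

6.53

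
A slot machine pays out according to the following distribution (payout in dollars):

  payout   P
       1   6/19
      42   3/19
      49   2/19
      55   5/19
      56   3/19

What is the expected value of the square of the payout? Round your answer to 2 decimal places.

E[X²] = (6/19)·1 + (3/19)·1764 + (2/19)·2401 + (5/19)·3025 + (3/19)·3136
     = 34633/19 ≈ 1822.79

1822.79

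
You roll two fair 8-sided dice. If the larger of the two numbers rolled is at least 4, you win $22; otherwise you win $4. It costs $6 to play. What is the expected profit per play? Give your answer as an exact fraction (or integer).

431/32 dollars

E[payout] = (9/64)·4 + (55/64)·22 = 623/32
Expected profit = 623/32 − 6 = 431/32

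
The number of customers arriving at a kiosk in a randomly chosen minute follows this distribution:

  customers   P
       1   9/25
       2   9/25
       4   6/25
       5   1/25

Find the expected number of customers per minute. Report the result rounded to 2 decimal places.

E[X] = (9/25)·1 + (9/25)·2 + (6/25)·4 + (1/25)·5
     = 56/25 ≈ 2.24

2.24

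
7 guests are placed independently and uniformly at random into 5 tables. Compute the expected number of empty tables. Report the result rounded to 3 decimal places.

Let Xⱼ=1 if table j is empty. P(Xⱼ=1) = ((5-1)/5)^7 = 16384/78125.
By linearity, E[#empty] = 5·16384/78125 = 16384/15625.
≈ 1.049

1.049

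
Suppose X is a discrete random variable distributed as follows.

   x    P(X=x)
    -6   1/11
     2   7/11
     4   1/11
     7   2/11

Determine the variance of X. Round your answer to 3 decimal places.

10.595

E[X] = (1/11)·(-6) + (7/11)·2 + (1/11)·4 + (2/11)·7 = 26/11
E[X²] = (1/11)·36 + (7/11)·4 + (1/11)·16 + (2/11)·49 = 178/11
Var(X) = 178/11 − (26/11)² = 1282/121 ≈ 10.595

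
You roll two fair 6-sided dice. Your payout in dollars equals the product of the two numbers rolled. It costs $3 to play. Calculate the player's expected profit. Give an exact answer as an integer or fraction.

Distribution of the product of the two numbers rolled: 1 w.p. 1/36, 2 w.p. 1/18, 3 w.p. 1/18, 4 w.p. 1/12, 5 w.p. 1/18, 6 w.p. 1/9, …
E[payout] = (1/36)·1 + (1/18)·2 + (1/18)·3 + (1/12)·4 + (1/18)·5 + (1/9)·6 + (1/18)·8 + (1/36)·9 + (1/18)·10 + (1/9)·12 + (1/18)·15 + (1/36)·16 + (1/18)·18 + (1/18)·20 + (1/18)·24 + (1/36)·25 + (1/18)·30 + (1/36)·36 = 49/4
Expected profit = 49/4 − 3 = 37/4

37/4 dollars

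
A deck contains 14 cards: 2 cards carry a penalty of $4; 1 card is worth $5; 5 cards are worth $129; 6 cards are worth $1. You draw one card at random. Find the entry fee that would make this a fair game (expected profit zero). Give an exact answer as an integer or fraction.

E[payout] = (2/14)·(-4) + (1/14)·5 + (5/14)·129 + (6/14)·1 = 324/7
Fair fee = E[payout] = 324/7

324/7 dollars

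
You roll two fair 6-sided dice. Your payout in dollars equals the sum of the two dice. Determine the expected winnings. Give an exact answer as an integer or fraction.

$7

Distribution of the sum of the two dice: 2 w.p. 1/36, 3 w.p. 1/18, 4 w.p. 1/12, 5 w.p. 1/9, 6 w.p. 5/36, 7 w.p. 1/6, …
E[payout] = (1/36)·2 + (1/18)·3 + (1/12)·4 + (1/9)·5 + (5/36)·6 + (1/6)·7 + (5/36)·8 + (1/9)·9 + (1/12)·10 + (1/18)·11 + (1/36)·12 = 7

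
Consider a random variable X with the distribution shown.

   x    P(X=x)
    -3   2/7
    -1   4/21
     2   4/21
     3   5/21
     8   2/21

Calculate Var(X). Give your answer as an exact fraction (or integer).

4898/441

E[X] = (2/7)·(-3) + (4/21)·(-1) + (4/21)·2 + (5/21)·3 + (2/21)·8 = 17/21
E[X²] = (2/7)·9 + (4/21)·1 + (4/21)·4 + (5/21)·9 + (2/21)·64 = 247/21
Var(X) = 247/21 − (17/21)² = 4898/441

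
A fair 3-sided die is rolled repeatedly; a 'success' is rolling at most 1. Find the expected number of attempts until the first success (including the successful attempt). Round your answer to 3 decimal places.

3.000

For a geometric distribution, E[trials] = 1/p = 1/(1/3) = 3.
≈ 3.000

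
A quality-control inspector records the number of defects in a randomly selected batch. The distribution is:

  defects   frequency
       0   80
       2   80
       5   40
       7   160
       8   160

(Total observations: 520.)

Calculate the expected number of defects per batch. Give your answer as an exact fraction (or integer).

Total = 520, so P(defects=0) = 80/520, etc.
E[X] = (2/13)·0 + (2/13)·2 + (1/13)·5 + (4/13)·7 + (4/13)·8
     = 69/13

69/13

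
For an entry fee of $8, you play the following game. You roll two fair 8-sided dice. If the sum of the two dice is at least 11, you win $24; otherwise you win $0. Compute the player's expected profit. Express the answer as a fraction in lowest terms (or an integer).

E[payout] = (43/64)·0 + (21/64)·24 = 63/8
Expected profit = 63/8 − 8 = -1/8

-1/8 dollars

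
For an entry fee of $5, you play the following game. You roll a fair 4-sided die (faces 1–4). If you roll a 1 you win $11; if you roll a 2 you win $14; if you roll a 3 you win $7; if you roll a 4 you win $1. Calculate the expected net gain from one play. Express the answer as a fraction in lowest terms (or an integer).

13/4 dollars

E[payout] = (1/4)·1 + (1/4)·7 + (1/4)·11 + (1/4)·14 = 33/4
Expected profit = 33/4 − 5 = 13/4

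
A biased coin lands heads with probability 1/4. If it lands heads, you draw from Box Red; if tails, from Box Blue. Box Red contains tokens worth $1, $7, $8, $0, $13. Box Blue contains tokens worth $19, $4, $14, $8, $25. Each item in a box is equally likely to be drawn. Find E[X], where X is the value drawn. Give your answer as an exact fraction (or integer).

E[X | Box Red] = (1 + 7 + 8 + 0 + 13)/5 = 29/5
E[X | Box Blue] = (19 + 4 + 14 + 8 + 25)/5 = 14
E[X] = (1/4)·29/5 + (3/4)·14 = 239/20

239/20 dollars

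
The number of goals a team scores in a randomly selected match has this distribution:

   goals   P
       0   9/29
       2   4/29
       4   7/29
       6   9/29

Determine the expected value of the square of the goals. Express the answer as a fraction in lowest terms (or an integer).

E[X²] = (9/29)·0 + (4/29)·4 + (7/29)·16 + (9/29)·36
     = 452/29

452/29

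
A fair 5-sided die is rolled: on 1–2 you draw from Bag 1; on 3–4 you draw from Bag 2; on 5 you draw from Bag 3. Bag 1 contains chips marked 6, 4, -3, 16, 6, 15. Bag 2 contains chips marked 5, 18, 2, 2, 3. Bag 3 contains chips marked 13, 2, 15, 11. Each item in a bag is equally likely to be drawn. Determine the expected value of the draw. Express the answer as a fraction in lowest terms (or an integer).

443/60

E[X | Bag 1] = (6 + 4 − 3 + 16 + 6 + 15)/6 = 22/3
E[X | Bag 2] = (5 + 18 + 2 + 2 + 3)/5 = 6
E[X | Bag 3] = (13 + 2 + 15 + 11)/4 = 41/4
E[X] = (2/5)·22/3 + (2/5)·6 + (1/5)·41/4 = 443/60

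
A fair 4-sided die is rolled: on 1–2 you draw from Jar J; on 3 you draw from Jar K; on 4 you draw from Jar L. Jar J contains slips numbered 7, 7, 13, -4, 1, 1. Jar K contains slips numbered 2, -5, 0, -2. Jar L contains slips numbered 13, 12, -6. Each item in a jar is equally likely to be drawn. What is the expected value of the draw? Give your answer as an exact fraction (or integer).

E[X | Jar J] = (7 + 7 + 13 − 4 + 1 + 1)/6 = 25/6
E[X | Jar K] = (2 − 5 + 0 − 2)/4 = -5/4
E[X | Jar L] = (13 + 12 − 6)/3 = 19/3
E[X] = (1/2)·25/6 + (1/4)·(-5/4) + (1/4)·19/3 = 161/48

161/48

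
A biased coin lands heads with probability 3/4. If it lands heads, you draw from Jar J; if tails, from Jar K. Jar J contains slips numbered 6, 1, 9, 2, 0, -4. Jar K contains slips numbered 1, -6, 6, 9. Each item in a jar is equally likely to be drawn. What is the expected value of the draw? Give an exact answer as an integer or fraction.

19/8

E[X | Jar J] = (6 + 1 + 9 + 2 + 0 − 4)/6 = 7/3
E[X | Jar K] = (1 − 6 + 6 + 9)/4 = 5/2
E[X] = (3/4)·7/3 + (1/4)·5/2 = 19/8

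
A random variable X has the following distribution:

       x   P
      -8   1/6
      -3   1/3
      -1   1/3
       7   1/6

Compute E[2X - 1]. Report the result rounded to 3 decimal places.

E[2x-1] = (1/6)·(-17) + (1/3)·(-7) + (1/3)·(-3) + (1/6)·13
     = -4 ≈ -4.000

-4.000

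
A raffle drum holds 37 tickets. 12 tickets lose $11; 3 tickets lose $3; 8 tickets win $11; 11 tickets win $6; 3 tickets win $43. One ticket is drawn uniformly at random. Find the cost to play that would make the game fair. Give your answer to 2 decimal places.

E[payout] = (12/37)·(-11) + (3/37)·(-3) + (8/37)·11 + (11/37)·6 + (3/37)·43 = 142/37
Fair fee = E[payout] = 142/37 ≈ $3.84

$3.84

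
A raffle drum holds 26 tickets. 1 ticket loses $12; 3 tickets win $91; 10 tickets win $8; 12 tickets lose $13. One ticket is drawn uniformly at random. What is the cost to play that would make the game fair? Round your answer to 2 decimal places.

$7.12

E[payout] = (1/26)·(-12) + (3/26)·91 + (10/26)·8 + (12/26)·(-13) = 185/26
Fair fee = E[payout] = 185/26 ≈ $7.12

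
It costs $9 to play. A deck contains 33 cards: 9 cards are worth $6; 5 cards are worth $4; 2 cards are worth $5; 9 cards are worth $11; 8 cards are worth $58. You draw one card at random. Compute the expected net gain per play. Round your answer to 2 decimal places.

E[payout] = (9/33)·6 + (5/33)·4 + (2/33)·5 + (9/33)·11 + (8/33)·58 = 647/33
Expected profit = 647/33 − 9 = 350/33 ≈ $10.61

$10.61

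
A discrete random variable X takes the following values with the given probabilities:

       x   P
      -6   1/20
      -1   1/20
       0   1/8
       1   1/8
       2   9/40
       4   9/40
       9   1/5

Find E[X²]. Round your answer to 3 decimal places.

E[X²] = (1/20)·36 + (1/20)·1 + (1/8)·0 + (1/8)·1 + (9/40)·4 + (9/40)·16 + (1/5)·81
     = 907/40 ≈ 22.675

22.675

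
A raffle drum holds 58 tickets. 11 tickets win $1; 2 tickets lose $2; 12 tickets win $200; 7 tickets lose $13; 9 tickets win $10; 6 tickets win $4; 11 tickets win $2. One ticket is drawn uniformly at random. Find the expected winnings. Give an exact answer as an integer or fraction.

E[payout] = (11/58)·1 + (2/58)·(-2) + (12/58)·200 + (7/58)·(-13) + (9/58)·10 + (6/58)·4 + (11/58)·2 = 1226/29

1226/29 dollars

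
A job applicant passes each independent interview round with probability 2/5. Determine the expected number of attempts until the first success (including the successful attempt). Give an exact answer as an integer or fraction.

5/2

For a geometric distribution, E[trials] = 1/p = 1/(2/5) = 5/2.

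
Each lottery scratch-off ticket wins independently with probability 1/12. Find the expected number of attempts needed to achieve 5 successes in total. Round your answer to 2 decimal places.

60.00

By linearity (sum of 5 independent geometric waits), E[trials] = 5/p = 5/(1/12) = 60.
≈ 60.00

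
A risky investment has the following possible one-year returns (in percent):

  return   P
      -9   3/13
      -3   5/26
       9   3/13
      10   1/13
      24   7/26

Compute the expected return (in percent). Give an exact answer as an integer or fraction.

173/26

E[X] = (3/13)·(-9) + (5/26)·(-3) + (3/13)·9 + (1/13)·10 + (7/26)·24
     = 173/26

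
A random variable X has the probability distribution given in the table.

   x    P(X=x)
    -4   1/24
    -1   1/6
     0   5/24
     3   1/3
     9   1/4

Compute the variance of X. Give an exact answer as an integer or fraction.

E[X] = (1/24)·(-4) + (1/6)·(-1) + (5/24)·0 + (1/3)·3 + (1/4)·9 = 35/12
E[X²] = (1/24)·16 + (1/6)·1 + (5/24)·0 + (1/3)·9 + (1/4)·81 = 289/12
Var(X) = 289/12 − (35/12)² = 2243/144

2243/144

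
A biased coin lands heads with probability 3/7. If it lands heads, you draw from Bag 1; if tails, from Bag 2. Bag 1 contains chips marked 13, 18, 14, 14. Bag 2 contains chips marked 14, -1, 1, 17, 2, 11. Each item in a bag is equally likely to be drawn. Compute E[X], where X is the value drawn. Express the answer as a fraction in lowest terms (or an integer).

883/84

E[X | Bag 1] = (13 + 18 + 14 + 14)/4 = 59/4
E[X | Bag 2] = (14 − 1 + 1 + 17 + 2 + 11)/6 = 22/3
E[X] = (3/7)·59/4 + (4/7)·22/3 = 883/84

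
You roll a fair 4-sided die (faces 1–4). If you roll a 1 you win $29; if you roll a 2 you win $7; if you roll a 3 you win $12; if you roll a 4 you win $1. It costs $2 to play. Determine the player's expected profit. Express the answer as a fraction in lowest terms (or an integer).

E[payout] = (1/4)·1 + (1/4)·7 + (1/4)·12 + (1/4)·29 = 49/4
Expected profit = 49/4 − 2 = 41/4

41/4 dollars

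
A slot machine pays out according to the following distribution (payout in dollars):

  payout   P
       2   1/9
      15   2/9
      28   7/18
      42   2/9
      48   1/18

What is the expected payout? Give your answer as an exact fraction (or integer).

238/9 dollars

E[X] = (1/9)·2 + (2/9)·15 + (7/18)·28 + (2/9)·42 + (1/18)·48
     = 238/9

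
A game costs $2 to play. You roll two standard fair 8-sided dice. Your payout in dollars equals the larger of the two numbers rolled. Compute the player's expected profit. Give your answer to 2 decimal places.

Distribution of the larger of the two numbers rolled: 1 w.p. 1/64, 2 w.p. 3/64, 3 w.p. 5/64, 4 w.p. 7/64, 5 w.p. 9/64, 6 w.p. 11/64, …
E[payout] = (1/64)·1 + (3/64)·2 + (5/64)·3 + (7/64)·4 + (9/64)·5 + (11/64)·6 + (13/64)·7 + (15/64)·8 = 93/16
Expected profit = 93/16 − 2 = 61/16 ≈ $3.81

$3.81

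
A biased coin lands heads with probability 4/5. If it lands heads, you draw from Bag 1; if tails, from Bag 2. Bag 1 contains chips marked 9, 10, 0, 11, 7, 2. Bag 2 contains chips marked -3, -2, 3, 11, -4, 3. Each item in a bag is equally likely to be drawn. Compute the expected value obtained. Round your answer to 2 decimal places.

5.47

E[X | Bag 1] = (9 + 10 + 0 + 11 + 7 + 2)/6 = 13/2
E[X | Bag 2] = (-3 − 2 + 3 + 11 − 4 + 3)/6 = 4/3
E[X] = (4/5)·13/2 + (1/5)·4/3 = 82/15 ≈ 5.47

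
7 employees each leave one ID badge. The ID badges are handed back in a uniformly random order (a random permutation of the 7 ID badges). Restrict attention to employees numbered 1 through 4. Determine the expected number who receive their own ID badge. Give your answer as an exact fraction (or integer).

4/7

Let Xᵢ = 1 if person i gets their own ID badge. For each i, P(Xᵢ=1) = 1/7.
By linearity of expectation, E[X₁+…+X_4] = 4·(1/7) = 4/7.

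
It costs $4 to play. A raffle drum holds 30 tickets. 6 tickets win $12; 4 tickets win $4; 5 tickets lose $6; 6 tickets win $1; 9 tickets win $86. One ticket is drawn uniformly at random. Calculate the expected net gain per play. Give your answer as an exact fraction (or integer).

359/15 dollars

E[payout] = (6/30)·12 + (4/30)·4 + (5/30)·(-6) + (6/30)·1 + (9/30)·86 = 419/15
Expected profit = 419/15 − 4 = 359/15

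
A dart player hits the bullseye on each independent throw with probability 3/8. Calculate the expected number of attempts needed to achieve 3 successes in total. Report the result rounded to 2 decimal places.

8.00

By linearity (sum of 3 independent geometric waits), E[trials] = 3/p = 3/(3/8) = 8.
≈ 8.00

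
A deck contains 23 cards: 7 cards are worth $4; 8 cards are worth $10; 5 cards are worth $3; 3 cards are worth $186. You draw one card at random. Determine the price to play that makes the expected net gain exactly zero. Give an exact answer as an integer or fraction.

681/23 dollars

E[payout] = (7/23)·4 + (8/23)·10 + (5/23)·3 + (3/23)·186 = 681/23
Fair fee = E[payout] = 681/23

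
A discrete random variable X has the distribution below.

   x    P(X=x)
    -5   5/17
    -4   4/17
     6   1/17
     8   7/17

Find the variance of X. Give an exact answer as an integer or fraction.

E[X] = (5/17)·(-5) + (4/17)·(-4) + (1/17)·6 + (7/17)·8 = 21/17
E[X²] = (5/17)·25 + (4/17)·16 + (1/17)·36 + (7/17)·64 = 673/17
Var(X) = 673/17 − (21/17)² = 11000/289

11000/289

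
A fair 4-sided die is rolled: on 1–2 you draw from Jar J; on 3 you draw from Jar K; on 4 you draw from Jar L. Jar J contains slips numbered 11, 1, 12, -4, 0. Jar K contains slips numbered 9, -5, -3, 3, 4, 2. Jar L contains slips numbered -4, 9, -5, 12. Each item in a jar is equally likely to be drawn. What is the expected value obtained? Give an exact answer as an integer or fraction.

19/6

E[X | Jar J] = (11 + 1 + 12 − 4 + 0)/5 = 4
E[X | Jar K] = (9 − 5 − 3 + 3 + 4 + 2)/6 = 5/3
E[X | Jar L] = (-4 + 9 − 5 + 12)/4 = 3
E[X] = (1/2)·4 + (1/4)·5/3 + (1/4)·3 = 19/6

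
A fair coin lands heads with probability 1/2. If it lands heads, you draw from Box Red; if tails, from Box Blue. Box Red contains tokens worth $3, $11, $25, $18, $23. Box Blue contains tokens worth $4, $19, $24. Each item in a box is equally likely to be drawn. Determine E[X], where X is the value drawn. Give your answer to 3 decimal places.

$15.833

E[X | Box Red] = (3 + 11 + 25 + 18 + 23)/5 = 16
E[X | Box Blue] = (4 + 19 + 24)/3 = 47/3
E[X] = (1/2)·16 + (1/2)·47/3 = 95/6 ≈ 15.833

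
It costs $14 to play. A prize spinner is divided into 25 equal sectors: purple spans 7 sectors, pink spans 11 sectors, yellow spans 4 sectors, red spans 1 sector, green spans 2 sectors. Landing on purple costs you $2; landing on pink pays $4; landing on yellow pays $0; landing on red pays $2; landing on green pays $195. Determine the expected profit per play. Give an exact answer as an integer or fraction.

E[payout] = (7/25)·(-2) + (11/25)·4 + (4/25)·0 + (1/25)·2 + (2/25)·195 = 422/25
Expected profit = 422/25 − 14 = 72/25

72/25 dollars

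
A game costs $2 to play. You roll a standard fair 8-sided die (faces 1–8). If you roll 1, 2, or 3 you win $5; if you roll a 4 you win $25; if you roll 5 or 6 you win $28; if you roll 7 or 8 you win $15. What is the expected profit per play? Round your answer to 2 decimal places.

$13.75

E[payout] = (3/8)·5 + (1/4)·15 + (1/8)·25 + (1/4)·28 = 63/4
Expected profit = 63/4 − 2 = 55/4 ≈ $13.75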